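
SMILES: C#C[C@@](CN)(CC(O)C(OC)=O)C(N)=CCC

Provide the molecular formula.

C12H20N2O3

Heavy atoms from the SMILES: 12 C, 2 N, 3 O.
Implicit hydrogens by atom environment:
  4 × C: no H
  3 × C: 2 H each → 6
  3 × C: 1 H each → 3
  2 × C: 3 H each → 6
  2 × N: 2 H each → 4
  2 × O: no H
  1 × O: 1 H
  Total hydrogens = 20.
Molecular formula: C12H20N2O3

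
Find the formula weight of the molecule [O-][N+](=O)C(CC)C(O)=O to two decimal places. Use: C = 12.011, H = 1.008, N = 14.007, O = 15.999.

Molecular formula: C4H7NO4.
M = 4×12.011 + 7×1.008 + 1×14.007 + 4×15.999 = 133.10 g/mol.

133.10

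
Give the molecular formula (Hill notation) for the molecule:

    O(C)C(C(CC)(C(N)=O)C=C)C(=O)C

C10H17NO3

Heavy atoms from the SMILES: 10 C, 1 N, 3 O.
Implicit hydrogens by atom environment:
  3 × C: 3 H each → 9
  3 × C: no H
  3 × O: no H
  2 × C: 2 H each → 4
  2 × C: 1 H each → 2
  1 × N: 2 H
  Total hydrogens = 17.
Molecular formula: C10H17NO3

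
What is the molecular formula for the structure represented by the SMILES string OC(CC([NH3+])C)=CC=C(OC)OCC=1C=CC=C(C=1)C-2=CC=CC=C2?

C21H26NO3+

Heavy atoms from the SMILES: 21 C, 1 N, 3 O.
Implicit hydrogens by atom environment:
  9 × C (aromatic): 1 H each → 9
  3 × C: 1 H each → 3
  3 × C (aromatic): no H
  2 × C: 3 H each → 6
  2 × C: 2 H each → 4
  2 × C: no H
  2 × O: no H
  1 × N (charge +1): 3 H
  1 × O: 1 H
  Total hydrogens = 26.
Net charge +1.
Molecular formula: C21H26NO3+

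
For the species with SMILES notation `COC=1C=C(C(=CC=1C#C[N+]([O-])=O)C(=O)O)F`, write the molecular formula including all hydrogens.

C10H6FNO5

Heavy atoms from the SMILES: 10 C, 1 F, 1 N, 5 O.
Implicit hydrogens by atom environment:
  4 × C (aromatic): no H
  3 × C: no H
  3 × O: no H
  2 × C (aromatic): 1 H each → 2
  1 × C: 3 H
  1 × F: no H
  1 × N (charge +1): no H
  1 × O: 1 H
  1 × O (charge -1): no H
  Total hydrogens = 6.
Molecular formula: C10H6FNO5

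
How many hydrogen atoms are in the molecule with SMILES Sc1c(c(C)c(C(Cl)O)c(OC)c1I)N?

11

Hydrogens are implicit in SMILES; fill each atom to its normal valence:
  6 × C (aromatic): no H
  2 × C: 3 H each → 6
  1 × C: 1 H
  1 × Cl: no H
  1 × I: no H
  1 × N: 2 H
  1 × O: 1 H
  1 × O: no H
  1 × S: 1 H
  Total hydrogens = 11.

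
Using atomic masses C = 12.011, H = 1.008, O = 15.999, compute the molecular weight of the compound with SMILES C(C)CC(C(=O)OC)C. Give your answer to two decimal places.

Molecular formula: C7H14O2.
M = 7×12.011 + 14×1.008 + 2×15.999 = 130.19 g/mol.

130.19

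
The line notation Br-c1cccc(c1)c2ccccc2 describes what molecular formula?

Heavy atoms from the SMILES: 1 Br, 12 C.
Implicit hydrogens by atom environment:
  9 × C (aromatic): 1 H each → 9
  3 × C (aromatic): no H
  1 × Br: no H
  Total hydrogens = 9.
Molecular formula: C12H9Br

C12H9Br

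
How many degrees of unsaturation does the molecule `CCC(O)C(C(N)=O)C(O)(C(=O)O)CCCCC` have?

Molecular formula from the SMILES: C12H23NO5.
DoU = (2C + 2 + N − H − X)/2 = (2·12 + 2 + 1 − 23 − 0)/2 = 4/2 = 2.
(Structurally: 0 ring(s) + 2 π bond(s) = 2.)

2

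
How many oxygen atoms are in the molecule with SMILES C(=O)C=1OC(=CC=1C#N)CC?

The symbol for oxygen appears 2 times in the SMILES.

2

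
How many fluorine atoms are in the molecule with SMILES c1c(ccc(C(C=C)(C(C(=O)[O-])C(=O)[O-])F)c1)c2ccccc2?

1

The symbol for fluorine appears 1 time in the SMILES.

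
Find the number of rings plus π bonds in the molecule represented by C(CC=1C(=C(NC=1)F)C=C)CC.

Molecular formula from the SMILES: C10H14FN.
DoU = (2C + 2 + N − H − X)/2 = (2·10 + 2 + 1 − 14 − 1)/2 = 8/2 = 4.
(Structurally: 1 ring(s) + 3 π bond(s) = 4.)

4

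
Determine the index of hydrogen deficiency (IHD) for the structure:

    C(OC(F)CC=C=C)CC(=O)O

Molecular formula from the SMILES: C8H11FO3.
DoU = (2C + 2 + N − H − X)/2 = (2·8 + 2 + 0 − 11 − 1)/2 = 6/2 = 3.
(Structurally: 0 ring(s) + 3 π bond(s) = 3.)

3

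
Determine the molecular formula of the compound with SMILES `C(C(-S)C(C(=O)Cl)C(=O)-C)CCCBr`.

Heavy atoms from the SMILES: 1 Br, 9 C, 1 Cl, 2 O, 1 S.
Implicit hydrogens by atom environment:
  4 × C: 2 H each → 8
  2 × C: 1 H each → 2
  2 × C: no H
  2 × O: no H
  1 × Br: no H
  1 × C: 3 H
  1 × Cl: no H
  1 × S: 1 H
  Total hydrogens = 14.
Molecular formula: C9H14BrClO2S

C9H14BrClO2S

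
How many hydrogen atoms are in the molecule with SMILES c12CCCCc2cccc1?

12

Hydrogens are implicit in SMILES; fill each atom to its normal valence:
  4 × C: 2 H each → 8
  4 × C (aromatic): 1 H each → 4
  2 × C (aromatic): no H
  Total hydrogens = 12.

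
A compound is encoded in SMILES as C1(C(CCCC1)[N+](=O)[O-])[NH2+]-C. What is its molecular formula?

C7H15N2O2+

Heavy atoms from the SMILES: 7 C, 2 N, 2 O.
Implicit hydrogens by atom environment:
  4 × C: 2 H each → 8
  2 × C: 1 H each → 2
  1 × C: 3 H
  1 × N (charge +1): 2 H
  1 × N (charge +1): no H
  1 × O: no H
  1 × O (charge -1): no H
  Total hydrogens = 15.
Net charge +1.
Molecular formula: C7H15N2O2+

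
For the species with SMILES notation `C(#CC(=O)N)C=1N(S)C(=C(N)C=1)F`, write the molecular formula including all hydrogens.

Heavy atoms from the SMILES: 7 C, 1 F, 3 N, 1 O, 1 S.
Implicit hydrogens by atom environment:
  3 × C (aromatic): no H
  3 × C: no H
  2 × N: 2 H each → 4
  1 × C (aromatic): 1 H
  1 × F: no H
  1 × N (aromatic): no H
  1 × O: no H
  1 × S: 1 H
  Total hydrogens = 6.
Molecular formula: C7H6FN3OS

C7H6FN3OS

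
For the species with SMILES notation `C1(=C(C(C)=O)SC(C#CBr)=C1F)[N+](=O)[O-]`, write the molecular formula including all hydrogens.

Heavy atoms from the SMILES: 1 Br, 8 C, 1 F, 1 N, 3 O, 1 S.
Implicit hydrogens by atom environment:
  4 × C (aromatic): no H
  3 × C: no H
  2 × O: no H
  1 × Br: no H
  1 × C: 3 H
  1 × F: no H
  1 × N (charge +1): no H
  1 × O (charge -1): no H
  1 × S (aromatic): no H
  Total hydrogens = 3.
Molecular formula: C8H3BrFNO3S

C8H3BrFNO3S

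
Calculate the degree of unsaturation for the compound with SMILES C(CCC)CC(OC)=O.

1

Molecular formula from the SMILES: C7H14O2.
DoU = (2C + 2 + N − H − X)/2 = (2·7 + 2 + 0 − 14 − 0)/2 = 2/2 = 1.
(Structurally: 0 ring(s) + 1 π bond(s) = 1.)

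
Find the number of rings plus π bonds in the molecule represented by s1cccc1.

Molecular formula from the SMILES: C4H4S.
DoU = (2C + 2 + N − H − X)/2 = (2·4 + 2 + 0 − 4 − 0)/2 = 6/2 = 3.
(Structurally: 1 ring(s) + 2 π bond(s) = 3.)

3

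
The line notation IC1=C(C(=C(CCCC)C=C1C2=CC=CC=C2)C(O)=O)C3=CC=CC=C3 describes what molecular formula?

C23H21IO2

Heavy atoms from the SMILES: 23 C, 1 I, 2 O.
Implicit hydrogens by atom environment:
  11 × C (aromatic): 1 H each → 11
  7 × C (aromatic): no H
  3 × C: 2 H each → 6
  1 × C: 3 H
  1 × C: no H
  1 × I: no H
  1 × O: 1 H
  1 × O: no H
  Total hydrogens = 21.
Molecular formula: C23H21IO2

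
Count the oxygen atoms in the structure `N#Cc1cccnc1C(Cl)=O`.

1

The symbol for oxygen appears 1 time in the SMILES.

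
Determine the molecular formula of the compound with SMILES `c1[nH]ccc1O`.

C4H5NO

Heavy atoms from the SMILES: 4 C, 1 N, 1 O.
Implicit hydrogens by atom environment:
  3 × C (aromatic): 1 H each → 3
  1 × C (aromatic): no H
  1 × N (aromatic): 1 H
  1 × O: 1 H
  Total hydrogens = 5.
Molecular formula: C4H5NO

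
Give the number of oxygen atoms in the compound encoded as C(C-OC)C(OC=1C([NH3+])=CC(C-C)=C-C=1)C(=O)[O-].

The symbol for oxygen appears 4 times in the SMILES.

4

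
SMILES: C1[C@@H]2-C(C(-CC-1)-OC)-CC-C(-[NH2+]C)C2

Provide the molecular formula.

Heavy atoms from the SMILES: 12 C, 1 N, 1 O.
Implicit hydrogens by atom environment:
  6 × C: 2 H each → 12
  4 × C: 1 H each → 4
  2 × C: 3 H each → 6
  1 × N (charge +1): 2 H
  1 × O: no H
  Total hydrogens = 24.
Net charge +1.
Molecular formula: C12H24NO+

C12H24NO+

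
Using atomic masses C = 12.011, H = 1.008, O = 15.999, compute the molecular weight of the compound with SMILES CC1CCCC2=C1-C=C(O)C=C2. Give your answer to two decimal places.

162.23

Molecular formula: C11H14O.
M = 11×12.011 + 14×1.008 + 1×15.999 = 162.23 g/mol.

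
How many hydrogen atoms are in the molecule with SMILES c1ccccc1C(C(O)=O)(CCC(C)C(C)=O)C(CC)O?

24

Hydrogens are implicit in SMILES; fill each atom to its normal valence:
  5 × C (aromatic): 1 H each → 5
  3 × C: 3 H each → 9
  3 × C: 2 H each → 6
  3 × C: no H
  2 × C: 1 H each → 2
  2 × O: 1 H each → 2
  2 × O: no H
  1 × C (aromatic): no H
  Total hydrogens = 24.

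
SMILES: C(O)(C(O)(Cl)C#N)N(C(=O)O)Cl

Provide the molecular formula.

C4H4Cl2N2O4

Heavy atoms from the SMILES: 4 C, 2 Cl, 2 N, 4 O.
Implicit hydrogens by atom environment:
  3 × C: no H
  3 × O: 1 H each → 3
  2 × Cl: no H
  2 × N: no H
  1 × C: 1 H
  1 × O: no H
  Total hydrogens = 4.
Molecular formula: C4H4Cl2N2O4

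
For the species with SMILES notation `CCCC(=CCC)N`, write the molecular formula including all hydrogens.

Heavy atoms from the SMILES: 7 C, 1 N.
Implicit hydrogens by atom environment:
  3 × C: 2 H each → 6
  2 × C: 3 H each → 6
  1 × C: 1 H
  1 × C: no H
  1 × N: 2 H
  Total hydrogens = 15.
Molecular formula: C7H15N

C7H15N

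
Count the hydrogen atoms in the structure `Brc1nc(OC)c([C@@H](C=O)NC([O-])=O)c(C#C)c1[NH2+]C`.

12

Hydrogens are implicit in SMILES; fill each atom to its normal valence:
  5 × C (aromatic): no H
  3 × C: 1 H each → 3
  3 × O: no H
  2 × C: 3 H each → 6
  2 × C: no H
  1 × Br: no H
  1 × N (charge +1): 2 H
  1 × N: 1 H
  1 × N (aromatic): no H
  1 × O (charge -1): no H
  Total hydrogens = 12.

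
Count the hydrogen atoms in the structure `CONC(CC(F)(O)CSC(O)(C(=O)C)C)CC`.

Hydrogens are implicit in SMILES; fill each atom to its normal valence:
  4 × C: 3 H each → 12
  3 × C: 2 H each → 6
  3 × C: no H
  2 × O: 1 H each → 2
  2 × O: no H
  1 × C: 1 H
  1 × F: no H
  1 × N: 1 H
  1 × S: no H
  Total hydrogens = 22.

22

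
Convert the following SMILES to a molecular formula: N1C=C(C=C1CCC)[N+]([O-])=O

Heavy atoms from the SMILES: 7 C, 2 N, 2 O.
Implicit hydrogens by atom environment:
  2 × C: 2 H each → 4
  2 × C (aromatic): 1 H each → 2
  2 × C (aromatic): no H
  1 × C: 3 H
  1 × N (aromatic): 1 H
  1 × N (charge +1): no H
  1 × O: no H
  1 × O (charge -1): no H
  Total hydrogens = 10.
Molecular formula: C7H10N2O2

C7H10N2O2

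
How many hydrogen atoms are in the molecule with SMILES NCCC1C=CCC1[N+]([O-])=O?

Hydrogens are implicit in SMILES; fill each atom to its normal valence:
  4 × C: 1 H each → 4
  3 × C: 2 H each → 6
  1 × N: 2 H
  1 × N (charge +1): no H
  1 × O: no H
  1 × O (charge -1): no H
  Total hydrogens = 12.

12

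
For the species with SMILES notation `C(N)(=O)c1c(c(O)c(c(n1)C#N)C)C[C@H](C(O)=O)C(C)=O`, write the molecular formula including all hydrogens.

C13H13N3O5

Heavy atoms from the SMILES: 13 C, 3 N, 5 O.
Implicit hydrogens by atom environment:
  5 × C (aromatic): no H
  4 × C: no H
  3 × O: no H
  2 × C: 3 H each → 6
  2 × O: 1 H each → 2
  1 × C: 2 H
  1 × C: 1 H
  1 × N: 2 H
  1 × N (aromatic): no H
  1 × N: no H
  Total hydrogens = 13.
Molecular formula: C13H13N3O5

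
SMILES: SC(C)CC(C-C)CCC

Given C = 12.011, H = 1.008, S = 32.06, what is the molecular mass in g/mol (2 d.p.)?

Molecular formula: C9H20S.
M = 9×12.011 + 20×1.008 + 1×32.06 = 160.32 g/mol.

160.32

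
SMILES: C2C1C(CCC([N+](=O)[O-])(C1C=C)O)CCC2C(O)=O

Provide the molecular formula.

Heavy atoms from the SMILES: 13 C, 1 N, 5 O.
Implicit hydrogens by atom environment:
  6 × C: 2 H each → 12
  5 × C: 1 H each → 5
  2 × C: no H
  2 × O: 1 H each → 2
  2 × O: no H
  1 × N (charge +1): no H
  1 × O (charge -1): no H
  Total hydrogens = 19.
Molecular formula: C13H19NO5

C13H19NO5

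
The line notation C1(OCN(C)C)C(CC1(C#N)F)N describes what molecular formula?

Heavy atoms from the SMILES: 8 C, 1 F, 3 N, 1 O.
Implicit hydrogens by atom environment:
  2 × C: 3 H each → 6
  2 × C: 2 H each → 4
  2 × C: 1 H each → 2
  2 × C: no H
  2 × N: no H
  1 × F: no H
  1 × N: 2 H
  1 × O: no H
  Total hydrogens = 14.
Molecular formula: C8H14FN3O

C8H14FN3O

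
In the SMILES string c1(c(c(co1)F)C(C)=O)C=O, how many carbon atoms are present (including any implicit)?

The symbol for carbon appears 7 times in the SMILES. Lowercase c denotes aromatic carbon and counts toward C.

7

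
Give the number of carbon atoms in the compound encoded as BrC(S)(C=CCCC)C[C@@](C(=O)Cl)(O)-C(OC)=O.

The symbol for carbon appears 11 times in the SMILES. (Cl is a single chlorine, not C + l.)

11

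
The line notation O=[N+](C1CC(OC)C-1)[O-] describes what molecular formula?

C5H9NO3

Heavy atoms from the SMILES: 5 C, 1 N, 3 O.
Implicit hydrogens by atom environment:
  2 × C: 2 H each → 4
  2 × C: 1 H each → 2
  2 × O: no H
  1 × C: 3 H
  1 × N (charge +1): no H
  1 × O (charge -1): no H
  Total hydrogens = 9.
Molecular formula: C5H9NO3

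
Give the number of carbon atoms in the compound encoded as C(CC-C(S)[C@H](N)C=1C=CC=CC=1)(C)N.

The symbol for carbon appears 12 times in the SMILES.

12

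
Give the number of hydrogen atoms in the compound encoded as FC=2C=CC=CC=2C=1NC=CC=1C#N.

7

Hydrogens are implicit in SMILES; fill each atom to its normal valence:
  6 × C (aromatic): 1 H each → 6
  4 × C (aromatic): no H
  1 × C: no H
  1 × F: no H
  1 × N (aromatic): 1 H
  1 × N: no H
  Total hydrogens = 7.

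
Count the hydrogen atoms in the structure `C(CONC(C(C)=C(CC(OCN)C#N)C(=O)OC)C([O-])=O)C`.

22

Hydrogens are implicit in SMILES; fill each atom to its normal valence:
  5 × C: no H
  5 × O: no H
  4 × C: 2 H each → 8
  3 × C: 3 H each → 9
  2 × C: 1 H each → 2
  1 × N: 2 H
  1 × N: 1 H
  1 × N: no H
  1 × O (charge -1): no H
  Total hydrogens = 22.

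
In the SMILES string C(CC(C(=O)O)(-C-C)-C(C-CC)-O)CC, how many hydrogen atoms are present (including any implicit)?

24

Hydrogens are implicit in SMILES; fill each atom to its normal valence:
  6 × C: 2 H each → 12
  3 × C: 3 H each → 9
  2 × C: no H
  2 × O: 1 H each → 2
  1 × C: 1 H
  1 × O: no H
  Total hydrogens = 24.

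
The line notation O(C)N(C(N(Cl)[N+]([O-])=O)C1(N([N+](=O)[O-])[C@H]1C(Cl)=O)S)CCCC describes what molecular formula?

Heavy atoms from the SMILES: 9 C, 2 Cl, 5 N, 6 O, 1 S.
Implicit hydrogens by atom environment:
  4 × O: no H
  3 × C: 2 H each → 6
  3 × N: no H
  2 × C: 3 H each → 6
  2 × C: 1 H each → 2
  2 × C: no H
  2 × Cl: no H
  2 × N (charge +1): no H
  2 × O (charge -1): no H
  1 × S: 1 H
  Total hydrogens = 15.
Molecular formula: C9H15Cl2N5O6S

C9H15Cl2N5O6S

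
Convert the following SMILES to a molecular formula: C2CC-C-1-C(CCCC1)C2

Heavy atoms from the SMILES: 10 C.
Implicit hydrogens by atom environment:
  8 × C: 2 H each → 16
  2 × C: 1 H each → 2
  Total hydrogens = 18.
Molecular formula: C10H18

C10H18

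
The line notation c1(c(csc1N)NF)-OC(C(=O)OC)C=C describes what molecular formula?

Heavy atoms from the SMILES: 9 C, 1 F, 2 N, 3 O, 1 S.
Implicit hydrogens by atom environment:
  3 × C (aromatic): no H
  3 × O: no H
  2 × C: 1 H each → 2
  1 × C: 3 H
  1 × C: 2 H
  1 × C (aromatic): 1 H
  1 × C: no H
  1 × F: no H
  1 × N: 2 H
  1 × N: 1 H
  1 × S (aromatic): no H
  Total hydrogens = 11.
Molecular formula: C9H11FN2O3S

C9H11FN2O3S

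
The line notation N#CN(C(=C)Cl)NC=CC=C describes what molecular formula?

Heavy atoms from the SMILES: 7 C, 1 Cl, 3 N.
Implicit hydrogens by atom environment:
  3 × C: 1 H each → 3
  2 × C: 2 H each → 4
  2 × C: no H
  2 × N: no H
  1 × Cl: no H
  1 × N: 1 H
  Total hydrogens = 8.
Molecular formula: C7H8ClN3

C7H8ClN3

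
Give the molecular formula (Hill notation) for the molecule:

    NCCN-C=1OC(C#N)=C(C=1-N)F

C7H9FN4O

Heavy atoms from the SMILES: 7 C, 1 F, 4 N, 1 O.
Implicit hydrogens by atom environment:
  4 × C (aromatic): no H
  2 × C: 2 H each → 4
  2 × N: 2 H each → 4
  1 × C: no H
  1 × F: no H
  1 × N: 1 H
  1 × N: no H
  1 × O (aromatic): no H
  Total hydrogens = 9.
Molecular formula: C7H9FN4O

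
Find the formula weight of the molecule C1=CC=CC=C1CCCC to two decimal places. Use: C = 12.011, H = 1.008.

Molecular formula: C10H14.
M = 10×12.011 + 14×1.008 = 134.22 g/mol.

134.22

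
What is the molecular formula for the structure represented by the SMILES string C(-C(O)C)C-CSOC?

Heavy atoms from the SMILES: 6 C, 2 O, 1 S.
Implicit hydrogens by atom environment:
  3 × C: 2 H each → 6
  2 × C: 3 H each → 6
  1 × C: 1 H
  1 × O: 1 H
  1 × O: no H
  1 × S: no H
  Total hydrogens = 14.
Molecular formula: C6H14O2S

C6H14O2S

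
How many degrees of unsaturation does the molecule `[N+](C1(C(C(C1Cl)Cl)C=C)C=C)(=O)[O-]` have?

4

Molecular formula from the SMILES: C8H9Cl2NO2.
DoU = (2C + 2 + N − H − X)/2 = (2·8 + 2 + 1 − 9 − 2)/2 = 8/2 = 4.
(Structurally: 1 ring(s) + 3 π bond(s) = 4.)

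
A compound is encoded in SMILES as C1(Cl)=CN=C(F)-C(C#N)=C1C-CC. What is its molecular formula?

C9H8ClFN2

Heavy atoms from the SMILES: 9 C, 1 Cl, 1 F, 2 N.
Implicit hydrogens by atom environment:
  4 × C (aromatic): no H
  2 × C: 2 H each → 4
  1 × C: 3 H
  1 × C (aromatic): 1 H
  1 × C: no H
  1 × Cl: no H
  1 × F: no H
  1 × N (aromatic): no H
  1 × N: no H
  Total hydrogens = 8.
Molecular formula: C9H8ClFN2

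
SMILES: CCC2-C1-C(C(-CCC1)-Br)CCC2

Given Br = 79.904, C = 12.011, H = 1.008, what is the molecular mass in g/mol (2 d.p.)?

245.20

Molecular formula: C12H21Br.
M = 1×79.904 + 12×12.011 + 21×1.008 = 245.20 g/mol.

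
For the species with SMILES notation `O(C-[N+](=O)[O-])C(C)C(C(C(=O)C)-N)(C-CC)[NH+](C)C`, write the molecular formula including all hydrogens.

C12H26N3O4+

Heavy atoms from the SMILES: 12 C, 3 N, 4 O.
Implicit hydrogens by atom environment:
  5 × C: 3 H each → 15
  3 × C: 2 H each → 6
  3 × O: no H
  2 × C: 1 H each → 2
  2 × C: no H
  1 × N: 2 H
  1 × N (charge +1): 1 H
  1 × N (charge +1): no H
  1 × O (charge -1): no H
  Total hydrogens = 26.
Net charge +1.
Molecular formula: C12H26N3O4+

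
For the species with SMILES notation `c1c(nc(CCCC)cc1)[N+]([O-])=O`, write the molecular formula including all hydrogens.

Heavy atoms from the SMILES: 9 C, 2 N, 2 O.
Implicit hydrogens by atom environment:
  3 × C: 2 H each → 6
  3 × C (aromatic): 1 H each → 3
  2 × C (aromatic): no H
  1 × C: 3 H
  1 × N (aromatic): no H
  1 × N (charge +1): no H
  1 × O: no H
  1 × O (charge -1): no H
  Total hydrogens = 12.
Molecular formula: C9H12N2O2

C9H12N2O2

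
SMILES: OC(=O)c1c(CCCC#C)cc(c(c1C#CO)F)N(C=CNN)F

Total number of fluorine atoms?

2

The symbol for fluorine appears 2 times in the SMILES.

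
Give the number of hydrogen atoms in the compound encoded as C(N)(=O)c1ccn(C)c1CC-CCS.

16

Hydrogens are implicit in SMILES; fill each atom to its normal valence:
  4 × C: 2 H each → 8
  2 × C (aromatic): 1 H each → 2
  2 × C (aromatic): no H
  1 × C: 3 H
  1 × C: no H
  1 × N: 2 H
  1 × N (aromatic): no H
  1 × O: no H
  1 × S: 1 H
  Total hydrogens = 16.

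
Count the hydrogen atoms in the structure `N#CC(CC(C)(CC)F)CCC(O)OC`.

20

Hydrogens are implicit in SMILES; fill each atom to its normal valence:
  4 × C: 2 H each → 8
  3 × C: 3 H each → 9
  2 × C: 1 H each → 2
  2 × C: no H
  1 × F: no H
  1 × N: no H
  1 × O: 1 H
  1 × O: no H
  Total hydrogens = 20.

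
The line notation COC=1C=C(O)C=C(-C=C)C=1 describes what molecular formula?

C9H10O2

Heavy atoms from the SMILES: 9 C, 2 O.
Implicit hydrogens by atom environment:
  3 × C (aromatic): 1 H each → 3
  3 × C (aromatic): no H
  1 × C: 3 H
  1 × C: 2 H
  1 × C: 1 H
  1 × O: 1 H
  1 × O: no H
  Total hydrogens = 10.
Molecular formula: C9H10O2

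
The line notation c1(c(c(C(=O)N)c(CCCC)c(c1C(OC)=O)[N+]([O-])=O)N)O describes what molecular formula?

C13H17N3O6

Heavy atoms from the SMILES: 13 C, 3 N, 6 O.
Implicit hydrogens by atom environment:
  6 × C (aromatic): no H
  4 × O: no H
  3 × C: 2 H each → 6
  2 × C: 3 H each → 6
  2 × C: no H
  2 × N: 2 H each → 4
  1 × N (charge +1): no H
  1 × O: 1 H
  1 × O (charge -1): no H
  Total hydrogens = 17.
Molecular formula: C13H17N3O6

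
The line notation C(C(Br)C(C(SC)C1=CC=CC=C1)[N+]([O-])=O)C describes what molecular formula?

C12H16BrNO2S

Heavy atoms from the SMILES: 1 Br, 12 C, 1 N, 2 O, 1 S.
Implicit hydrogens by atom environment:
  5 × C (aromatic): 1 H each → 5
  3 × C: 1 H each → 3
  2 × C: 3 H each → 6
  1 × Br: no H
  1 × C: 2 H
  1 × C (aromatic): no H
  1 × N (charge +1): no H
  1 × O: no H
  1 × O (charge -1): no H
  1 × S: no H
  Total hydrogens = 16.
Molecular formula: C12H16BrNO2S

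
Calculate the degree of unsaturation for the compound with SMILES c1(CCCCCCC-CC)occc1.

3

Molecular formula from the SMILES: C13H22O.
DoU = (2C + 2 + N − H − X)/2 = (2·13 + 2 + 0 − 22 − 0)/2 = 6/2 = 3.
(Structurally: 1 ring(s) + 2 π bond(s) = 3.)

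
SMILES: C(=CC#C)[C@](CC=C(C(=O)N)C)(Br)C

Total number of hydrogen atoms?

Hydrogens are implicit in SMILES; fill each atom to its normal valence:
  4 × C: 1 H each → 4
  4 × C: no H
  2 × C: 3 H each → 6
  1 × Br: no H
  1 × C: 2 H
  1 × N: 2 H
  1 × O: no H
  Total hydrogens = 14.

14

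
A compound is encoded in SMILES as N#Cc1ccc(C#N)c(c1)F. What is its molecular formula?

Heavy atoms from the SMILES: 8 C, 1 F, 2 N.
Implicit hydrogens by atom environment:
  3 × C (aromatic): 1 H each → 3
  3 × C (aromatic): no H
  2 × C: no H
  2 × N: no H
  1 × F: no H
  Total hydrogens = 3.
Molecular formula: C8H3FN2

C8H3FN2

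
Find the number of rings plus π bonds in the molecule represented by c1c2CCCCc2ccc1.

Molecular formula from the SMILES: C10H12.
DoU = (2C + 2 + N − H − X)/2 = (2·10 + 2 + 0 − 12 − 0)/2 = 10/2 = 5.
(Structurally: 2 ring(s) + 3 π bond(s) = 5.)

5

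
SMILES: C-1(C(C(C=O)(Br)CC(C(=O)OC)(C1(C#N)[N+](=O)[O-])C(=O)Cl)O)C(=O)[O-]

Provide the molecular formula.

C12H9BrClN2O9-

Heavy atoms from the SMILES: 1 Br, 12 C, 1 Cl, 2 N, 9 O.
Implicit hydrogens by atom environment:
  7 × C: no H
  6 × O: no H
  3 × C: 1 H each → 3
  2 × O (charge -1): no H
  1 × Br: no H
  1 × C: 3 H
  1 × C: 2 H
  1 × Cl: no H
  1 × N (charge +1): no H
  1 × N: no H
  1 × O: 1 H
  Total hydrogens = 9.
Net charge -1.
Molecular formula: C12H9BrClN2O9-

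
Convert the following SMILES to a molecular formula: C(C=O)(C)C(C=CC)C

Heavy atoms from the SMILES: 8 C, 1 O.
Implicit hydrogens by atom environment:
  5 × C: 1 H each → 5
  3 × C: 3 H each → 9
  1 × O: no H
  Total hydrogens = 14.
Molecular formula: C8H14O

C8H14O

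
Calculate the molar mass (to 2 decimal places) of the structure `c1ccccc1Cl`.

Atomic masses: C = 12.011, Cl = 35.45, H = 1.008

112.56

Molecular formula: C6H5Cl.
M = 6×12.011 + 1×35.45 + 5×1.008 = 112.56 g/mol.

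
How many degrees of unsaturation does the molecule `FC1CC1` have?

1

Molecular formula from the SMILES: C3H5F.
DoU = (2C + 2 + N − H − X)/2 = (2·3 + 2 + 0 − 5 − 1)/2 = 2/2 = 1.
(Structurally: 1 ring(s) + 0 π bond(s) = 1.)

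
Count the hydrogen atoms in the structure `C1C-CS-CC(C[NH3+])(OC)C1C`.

Hydrogens are implicit in SMILES; fill each atom to its normal valence:
  5 × C: 2 H each → 10
  2 × C: 3 H each → 6
  1 × C: 1 H
  1 × C: no H
  1 × N (charge +1): 3 H
  1 × O: no H
  1 × S: no H
  Total hydrogens = 20.

20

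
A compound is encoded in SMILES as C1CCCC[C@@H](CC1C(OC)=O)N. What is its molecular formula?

C10H19NO2

Heavy atoms from the SMILES: 10 C, 1 N, 2 O.
Implicit hydrogens by atom environment:
  6 × C: 2 H each → 12
  2 × C: 1 H each → 2
  2 × O: no H
  1 × C: 3 H
  1 × C: no H
  1 × N: 2 H
  Total hydrogens = 19.
Molecular formula: C10H19NO2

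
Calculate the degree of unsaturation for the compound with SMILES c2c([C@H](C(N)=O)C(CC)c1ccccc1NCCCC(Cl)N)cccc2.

Molecular formula from the SMILES: C21H28ClN3O.
DoU = (2C + 2 + N − H − X)/2 = (2·21 + 2 + 3 − 28 − 1)/2 = 18/2 = 9.
(Structurally: 2 ring(s) + 7 π bond(s) = 9.)

9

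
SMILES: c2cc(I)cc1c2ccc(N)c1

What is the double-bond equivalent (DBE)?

Molecular formula from the SMILES: C10H8IN.
DoU = (2C + 2 + N − H − X)/2 = (2·10 + 2 + 1 − 8 − 1)/2 = 14/2 = 7.
(Structurally: 2 ring(s) + 5 π bond(s) = 7.)

7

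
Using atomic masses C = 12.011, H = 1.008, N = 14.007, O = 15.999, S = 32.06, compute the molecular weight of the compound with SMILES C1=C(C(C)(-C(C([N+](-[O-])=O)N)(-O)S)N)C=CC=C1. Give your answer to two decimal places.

257.31

Molecular formula: C10H15N3O3S.
M = 10×12.011 + 15×1.008 + 3×14.007 + 3×15.999 + 1×32.06 = 257.31 g/mol.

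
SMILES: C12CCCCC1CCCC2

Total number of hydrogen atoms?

18

Hydrogens are implicit in SMILES; fill each atom to its normal valence:
  8 × C: 2 H each → 16
  2 × C: 1 H each → 2
  Total hydrogens = 18.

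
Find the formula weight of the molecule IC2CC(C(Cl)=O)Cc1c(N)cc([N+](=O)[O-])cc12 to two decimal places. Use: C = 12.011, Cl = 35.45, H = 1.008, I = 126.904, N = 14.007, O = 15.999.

380.57

Molecular formula: C11H10ClIN2O3.
M = 11×12.011 + 1×35.45 + 10×1.008 + 1×126.904 + 2×14.007 + 3×15.999 = 380.57 g/mol.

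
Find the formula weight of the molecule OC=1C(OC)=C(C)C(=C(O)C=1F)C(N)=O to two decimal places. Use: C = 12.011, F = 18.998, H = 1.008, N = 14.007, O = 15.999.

215.18

Molecular formula: C9H10FNO4.
M = 9×12.011 + 1×18.998 + 10×1.008 + 1×14.007 + 4×15.999 = 215.18 g/mol.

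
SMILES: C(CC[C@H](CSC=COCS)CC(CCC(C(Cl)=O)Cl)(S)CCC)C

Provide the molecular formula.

Heavy atoms from the SMILES: 18 C, 2 Cl, 2 O, 3 S.
Implicit hydrogens by atom environment:
  10 × C: 2 H each → 20
  4 × C: 1 H each → 4
  2 × C: 3 H each → 6
  2 × C: no H
  2 × Cl: no H
  2 × O: no H
  2 × S: 1 H each → 2
  1 × S: no H
  Total hydrogens = 32.
Molecular formula: C18H32Cl2O2S3

C18H32Cl2O2S3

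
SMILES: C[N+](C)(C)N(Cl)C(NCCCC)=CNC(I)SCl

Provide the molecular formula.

Heavy atoms from the SMILES: 10 C, 2 Cl, 1 I, 4 N, 1 S.
Implicit hydrogens by atom environment:
  4 × C: 3 H each → 12
  3 × C: 2 H each → 6
  2 × C: 1 H each → 2
  2 × Cl: no H
  2 × N: 1 H each → 2
  1 × C: no H
  1 × I: no H
  1 × N: no H
  1 × N (charge +1): no H
  1 × S: no H
  Total hydrogens = 22.
Net charge +1.
Molecular formula: C10H22Cl2IN4S+

C10H22Cl2IN4S+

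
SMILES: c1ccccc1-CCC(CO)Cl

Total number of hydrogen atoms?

Hydrogens are implicit in SMILES; fill each atom to its normal valence:
  5 × C (aromatic): 1 H each → 5
  3 × C: 2 H each → 6
  1 × C: 1 H
  1 × C (aromatic): no H
  1 × Cl: no H
  1 × O: 1 H
  Total hydrogens = 13.

13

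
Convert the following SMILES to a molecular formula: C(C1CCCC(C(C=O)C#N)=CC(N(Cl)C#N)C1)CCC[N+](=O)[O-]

Heavy atoms from the SMILES: 16 C, 1 Cl, 4 N, 3 O.
Implicit hydrogens by atom environment:
  8 × C: 2 H each → 16
  5 × C: 1 H each → 5
  3 × C: no H
  3 × N: no H
  2 × O: no H
  1 × Cl: no H
  1 × N (charge +1): no H
  1 × O (charge -1): no H
  Total hydrogens = 21.
Molecular formula: C16H21ClN4O3

C16H21ClN4O3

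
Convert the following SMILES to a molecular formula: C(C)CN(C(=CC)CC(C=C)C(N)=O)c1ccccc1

Heavy atoms from the SMILES: 17 C, 2 N, 1 O.
Implicit hydrogens by atom environment:
  5 × C (aromatic): 1 H each → 5
  4 × C: 2 H each → 8
  3 × C: 1 H each → 3
  2 × C: 3 H each → 6
  2 × C: no H
  1 × C (aromatic): no H
  1 × N: 2 H
  1 × N: no H
  1 × O: no H
  Total hydrogens = 24.
Molecular formula: C17H24N2O

C17H24N2O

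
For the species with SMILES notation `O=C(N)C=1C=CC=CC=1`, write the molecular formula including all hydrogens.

C7H7NO

Heavy atoms from the SMILES: 7 C, 1 N, 1 O.
Implicit hydrogens by atom environment:
  5 × C (aromatic): 1 H each → 5
  1 × C (aromatic): no H
  1 × C: no H
  1 × N: 2 H
  1 × O: no H
  Total hydrogens = 7.
Molecular formula: C7H7NO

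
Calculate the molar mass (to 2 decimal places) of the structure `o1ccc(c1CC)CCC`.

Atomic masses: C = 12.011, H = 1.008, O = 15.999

Molecular formula: C9H14O.
M = 9×12.011 + 14×1.008 + 1×15.999 = 138.21 g/mol.

138.21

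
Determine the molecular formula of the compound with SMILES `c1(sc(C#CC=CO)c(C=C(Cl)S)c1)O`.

C10H7ClO2S2

Heavy atoms from the SMILES: 10 C, 1 Cl, 2 O, 2 S.
Implicit hydrogens by atom environment:
  3 × C: 1 H each → 3
  3 × C (aromatic): no H
  3 × C: no H
  2 × O: 1 H each → 2
  1 × C (aromatic): 1 H
  1 × Cl: no H
  1 × S: 1 H
  1 × S (aromatic): no H
  Total hydrogens = 7.
Molecular formula: C10H7ClO2S2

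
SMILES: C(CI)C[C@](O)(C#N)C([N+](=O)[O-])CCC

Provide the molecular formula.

Heavy atoms from the SMILES: 9 C, 1 I, 2 N, 3 O.
Implicit hydrogens by atom environment:
  5 × C: 2 H each → 10
  2 × C: no H
  1 × C: 3 H
  1 × C: 1 H
  1 × I: no H
  1 × N (charge +1): no H
  1 × N: no H
  1 × O: 1 H
  1 × O: no H
  1 × O (charge -1): no H
  Total hydrogens = 15.
Molecular formula: C9H15IN2O3

C9H15IN2O3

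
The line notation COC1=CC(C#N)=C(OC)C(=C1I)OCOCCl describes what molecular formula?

Heavy atoms from the SMILES: 11 C, 1 Cl, 1 I, 1 N, 4 O.
Implicit hydrogens by atom environment:
  5 × C (aromatic): no H
  4 × O: no H
  2 × C: 3 H each → 6
  2 × C: 2 H each → 4
  1 × C (aromatic): 1 H
  1 × C: no H
  1 × Cl: no H
  1 × I: no H
  1 × N: no H
  Total hydrogens = 11.
Molecular formula: C11H11ClINO4

C11H11ClINO4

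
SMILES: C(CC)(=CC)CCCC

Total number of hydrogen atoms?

Hydrogens are implicit in SMILES; fill each atom to its normal valence:
  4 × C: 2 H each → 8
  3 × C: 3 H each → 9
  1 × C: 1 H
  1 × C: no H
  Total hydrogens = 18.

18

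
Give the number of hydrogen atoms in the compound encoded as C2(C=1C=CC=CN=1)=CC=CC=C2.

9

Hydrogens are implicit in SMILES; fill each atom to its normal valence:
  9 × C (aromatic): 1 H each → 9
  2 × C (aromatic): no H
  1 × N (aromatic): no H
  Total hydrogens = 9.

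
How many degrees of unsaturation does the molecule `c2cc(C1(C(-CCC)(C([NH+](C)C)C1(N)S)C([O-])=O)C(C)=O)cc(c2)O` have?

Molecular formula from the SMILES: C18H26N2O4S.
DoU = (2C + 2 + N − H − X)/2 = (2·18 + 2 + 2 − 26 − 0)/2 = 14/2 = 7.
(Structurally: 2 ring(s) + 5 π bond(s) = 7.)

7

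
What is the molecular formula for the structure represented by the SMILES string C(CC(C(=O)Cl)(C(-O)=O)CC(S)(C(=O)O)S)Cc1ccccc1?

C15H17ClO5S2

Heavy atoms from the SMILES: 15 C, 1 Cl, 5 O, 2 S.
Implicit hydrogens by atom environment:
  5 × C (aromatic): 1 H each → 5
  5 × C: no H
  4 × C: 2 H each → 8
  3 × O: no H
  2 × O: 1 H each → 2
  2 × S: 1 H each → 2
  1 × C (aromatic): no H
  1 × Cl: no H
  Total hydrogens = 17.
Molecular formula: C15H17ClO5S2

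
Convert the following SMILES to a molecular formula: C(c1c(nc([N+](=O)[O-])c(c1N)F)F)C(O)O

Heavy atoms from the SMILES: 7 C, 2 F, 3 N, 4 O.
Implicit hydrogens by atom environment:
  5 × C (aromatic): no H
  2 × F: no H
  2 × O: 1 H each → 2
  1 × C: 2 H
  1 × C: 1 H
  1 × N: 2 H
  1 × N (aromatic): no H
  1 × N (charge +1): no H
  1 × O: no H
  1 × O (charge -1): no H
  Total hydrogens = 7.
Molecular formula: C7H7F2N3O4

C7H7F2N3O4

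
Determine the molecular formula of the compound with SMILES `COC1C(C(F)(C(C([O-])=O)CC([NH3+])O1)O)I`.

Heavy atoms from the SMILES: 8 C, 1 F, 1 I, 1 N, 5 O.
Implicit hydrogens by atom environment:
  4 × C: 1 H each → 4
  3 × O: no H
  2 × C: no H
  1 × C: 3 H
  1 × C: 2 H
  1 × F: no H
  1 × I: no H
  1 × N (charge +1): 3 H
  1 × O: 1 H
  1 × O (charge -1): no H
  Total hydrogens = 13.
Molecular formula: C8H13FINO5

C8H13FINO5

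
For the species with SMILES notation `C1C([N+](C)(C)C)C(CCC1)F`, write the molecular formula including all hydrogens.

Heavy atoms from the SMILES: 9 C, 1 F, 1 N.
Implicit hydrogens by atom environment:
  4 × C: 2 H each → 8
  3 × C: 3 H each → 9
  2 × C: 1 H each → 2
  1 × F: no H
  1 × N (charge +1): no H
  Total hydrogens = 19.
Net charge +1.
Molecular formula: C9H19FN+

C9H19FN+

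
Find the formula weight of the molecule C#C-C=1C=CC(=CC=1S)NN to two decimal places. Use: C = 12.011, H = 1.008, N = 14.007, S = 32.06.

Molecular formula: C8H8N2S.
M = 8×12.011 + 8×1.008 + 2×14.007 + 1×32.06 = 164.23 g/mol.

164.23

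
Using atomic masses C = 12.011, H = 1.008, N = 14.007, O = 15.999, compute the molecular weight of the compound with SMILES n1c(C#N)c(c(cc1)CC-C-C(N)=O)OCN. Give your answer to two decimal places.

Molecular formula: C11H14N4O2.
M = 11×12.011 + 14×1.008 + 4×14.007 + 2×15.999 = 234.26 g/mol.

234.26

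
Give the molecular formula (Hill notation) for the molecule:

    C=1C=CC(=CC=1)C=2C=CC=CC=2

C12H10

Heavy atoms from the SMILES: 12 C.
Implicit hydrogens by atom environment:
  10 × C (aromatic): 1 H each → 10
  2 × C (aromatic): no H
  Total hydrogens = 10.
Molecular formula: C12H10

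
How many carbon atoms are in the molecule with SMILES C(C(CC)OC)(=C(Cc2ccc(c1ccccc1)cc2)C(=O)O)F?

20

The symbol for carbon appears 20 times in the SMILES. Lowercase c denotes aromatic carbon and counts toward C.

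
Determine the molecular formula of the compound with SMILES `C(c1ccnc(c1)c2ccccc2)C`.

C13H13N

Heavy atoms from the SMILES: 13 C, 1 N.
Implicit hydrogens by atom environment:
  8 × C (aromatic): 1 H each → 8
  3 × C (aromatic): no H
  1 × C: 3 H
  1 × C: 2 H
  1 × N (aromatic): no H
  Total hydrogens = 13.
Molecular formula: C13H13N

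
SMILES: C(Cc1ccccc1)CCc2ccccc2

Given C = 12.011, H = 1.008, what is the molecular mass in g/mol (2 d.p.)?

Molecular formula: C16H18.
M = 16×12.011 + 18×1.008 = 210.32 g/mol.

210.32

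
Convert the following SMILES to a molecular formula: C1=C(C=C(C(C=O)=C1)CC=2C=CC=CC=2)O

C14H12O2

Heavy atoms from the SMILES: 14 C, 2 O.
Implicit hydrogens by atom environment:
  8 × C (aromatic): 1 H each → 8
  4 × C (aromatic): no H
  1 × C: 2 H
  1 × C: 1 H
  1 × O: 1 H
  1 × O: no H
  Total hydrogens = 12.
Molecular formula: C14H12O2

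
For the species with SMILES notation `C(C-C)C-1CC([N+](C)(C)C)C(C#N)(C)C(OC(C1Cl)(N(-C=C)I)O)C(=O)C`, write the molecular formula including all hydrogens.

Heavy atoms from the SMILES: 19 C, 1 Cl, 1 I, 3 N, 3 O.
Implicit hydrogens by atom environment:
  6 × C: 3 H each → 18
  5 × C: 1 H each → 5
  4 × C: 2 H each → 8
  4 × C: no H
  2 × N: no H
  2 × O: no H
  1 × Cl: no H
  1 × I: no H
  1 × N (charge +1): no H
  1 × O: 1 H
  Total hydrogens = 32.
Net charge +1.
Molecular formula: C19H32ClIN3O3+

C19H32ClIN3O3+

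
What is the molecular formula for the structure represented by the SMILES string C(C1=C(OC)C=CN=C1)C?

C8H11NO

Heavy atoms from the SMILES: 8 C, 1 N, 1 O.
Implicit hydrogens by atom environment:
  3 × C (aromatic): 1 H each → 3
  2 × C: 3 H each → 6
  2 × C (aromatic): no H
  1 × C: 2 H
  1 × N (aromatic): no H
  1 × O: no H
  Total hydrogens = 11.
Molecular formula: C8H11NO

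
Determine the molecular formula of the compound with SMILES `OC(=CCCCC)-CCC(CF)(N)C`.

Heavy atoms from the SMILES: 11 C, 1 F, 1 N, 1 O.
Implicit hydrogens by atom environment:
  6 × C: 2 H each → 12
  2 × C: 3 H each → 6
  2 × C: no H
  1 × C: 1 H
  1 × F: no H
  1 × N: 2 H
  1 × O: 1 H
  Total hydrogens = 22.
Molecular formula: C11H22FNO

C11H22FNO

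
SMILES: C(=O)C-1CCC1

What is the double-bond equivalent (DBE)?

2

Molecular formula from the SMILES: C5H8O.
DoU = (2C + 2 + N − H − X)/2 = (2·5 + 2 + 0 − 8 − 0)/2 = 4/2 = 2.
(Structurally: 1 ring(s) + 1 π bond(s) = 2.)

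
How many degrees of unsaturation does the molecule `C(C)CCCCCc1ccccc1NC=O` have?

5

Molecular formula from the SMILES: C14H21NO.
DoU = (2C + 2 + N − H − X)/2 = (2·14 + 2 + 1 − 21 − 0)/2 = 10/2 = 5.
(Structurally: 1 ring(s) + 4 π bond(s) = 5.)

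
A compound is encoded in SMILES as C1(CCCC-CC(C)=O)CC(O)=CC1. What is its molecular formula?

Heavy atoms from the SMILES: 12 C, 2 O.
Implicit hydrogens by atom environment:
  7 × C: 2 H each → 14
  2 × C: 1 H each → 2
  2 × C: no H
  1 × C: 3 H
  1 × O: 1 H
  1 × O: no H
  Total hydrogens = 20.
Molecular formula: C12H20O2

C12H20O2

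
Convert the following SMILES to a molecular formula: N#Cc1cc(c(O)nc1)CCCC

C10H12N2O

Heavy atoms from the SMILES: 10 C, 2 N, 1 O.
Implicit hydrogens by atom environment:
  3 × C: 2 H each → 6
  3 × C (aromatic): no H
  2 × C (aromatic): 1 H each → 2
  1 × C: 3 H
  1 × C: no H
  1 × N (aromatic): no H
  1 × N: no H
  1 × O: 1 H
  Total hydrogens = 12.
Molecular formula: C10H12N2O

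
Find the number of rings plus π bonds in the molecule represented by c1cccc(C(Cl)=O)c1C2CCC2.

Molecular formula from the SMILES: C11H11ClO.
DoU = (2C + 2 + N − H − X)/2 = (2·11 + 2 + 0 − 11 − 1)/2 = 12/2 = 6.
(Structurally: 2 ring(s) + 4 π bond(s) = 6.)

6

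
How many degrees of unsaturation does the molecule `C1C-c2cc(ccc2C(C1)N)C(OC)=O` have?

Molecular formula from the SMILES: C12H15NO2.
DoU = (2C + 2 + N − H − X)/2 = (2·12 + 2 + 1 − 15 − 0)/2 = 12/2 = 6.
(Structurally: 2 ring(s) + 4 π bond(s) = 6.)

6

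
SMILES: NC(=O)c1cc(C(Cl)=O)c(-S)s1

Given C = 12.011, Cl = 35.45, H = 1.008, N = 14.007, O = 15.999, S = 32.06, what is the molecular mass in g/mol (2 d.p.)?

Molecular formula: C6H4ClNO2S2.
M = 6×12.011 + 1×35.45 + 4×1.008 + 1×14.007 + 2×15.999 + 2×32.06 = 221.67 g/mol.

221.67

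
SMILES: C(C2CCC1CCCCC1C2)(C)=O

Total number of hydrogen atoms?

20

Hydrogens are implicit in SMILES; fill each atom to its normal valence:
  7 × C: 2 H each → 14
  3 × C: 1 H each → 3
  1 × C: 3 H
  1 × C: no H
  1 × O: no H
  Total hydrogens = 20.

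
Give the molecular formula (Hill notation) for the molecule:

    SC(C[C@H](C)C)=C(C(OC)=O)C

C9H16O2S

Heavy atoms from the SMILES: 9 C, 2 O, 1 S.
Implicit hydrogens by atom environment:
  4 × C: 3 H each → 12
  3 × C: no H
  2 × O: no H
  1 × C: 2 H
  1 × C: 1 H
  1 × S: 1 H
  Total hydrogens = 16.
Molecular formula: C9H16O2S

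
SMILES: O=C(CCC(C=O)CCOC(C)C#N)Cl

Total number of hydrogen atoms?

14

Hydrogens are implicit in SMILES; fill each atom to its normal valence:
  4 × C: 2 H each → 8
  3 × C: 1 H each → 3
  3 × O: no H
  2 × C: no H
  1 × C: 3 H
  1 × Cl: no H
  1 × N: no H
  Total hydrogens = 14.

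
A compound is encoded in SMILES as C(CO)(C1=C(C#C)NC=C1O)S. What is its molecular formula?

Heavy atoms from the SMILES: 8 C, 1 N, 2 O, 1 S.
Implicit hydrogens by atom environment:
  3 × C (aromatic): no H
  2 × C: 1 H each → 2
  2 × O: 1 H each → 2
  1 × C: 2 H
  1 × C (aromatic): 1 H
  1 × C: no H
  1 × N (aromatic): 1 H
  1 × S: 1 H
  Total hydrogens = 9.
Molecular formula: C8H9NO2S

C8H9NO2S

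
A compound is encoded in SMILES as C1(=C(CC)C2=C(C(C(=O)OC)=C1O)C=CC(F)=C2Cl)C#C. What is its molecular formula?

C16H12ClFO3

Heavy atoms from the SMILES: 16 C, 1 Cl, 1 F, 3 O.
Implicit hydrogens by atom environment:
  8 × C (aromatic): no H
  2 × C: 3 H each → 6
  2 × C (aromatic): 1 H each → 2
  2 × C: no H
  2 × O: no H
  1 × C: 2 H
  1 × C: 1 H
  1 × Cl: no H
  1 × F: no H
  1 × O: 1 H
  Total hydrogens = 12.
Molecular formula: C16H12ClFO3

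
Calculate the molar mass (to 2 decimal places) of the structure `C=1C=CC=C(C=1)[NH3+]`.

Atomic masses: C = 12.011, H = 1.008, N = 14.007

94.14

Molecular formula: C6H8N+.
M = 6×12.011 + 8×1.008 + 1×14.007 = 94.14 g/mol.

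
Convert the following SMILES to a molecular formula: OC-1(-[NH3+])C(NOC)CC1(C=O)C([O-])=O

C7H12N2O5

Heavy atoms from the SMILES: 7 C, 2 N, 5 O.
Implicit hydrogens by atom environment:
  3 × C: no H
  3 × O: no H
  2 × C: 1 H each → 2
  1 × C: 3 H
  1 × C: 2 H
  1 × N (charge +1): 3 H
  1 × N: 1 H
  1 × O: 1 H
  1 × O (charge -1): no H
  Total hydrogens = 12.
Molecular formula: C7H12N2O5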